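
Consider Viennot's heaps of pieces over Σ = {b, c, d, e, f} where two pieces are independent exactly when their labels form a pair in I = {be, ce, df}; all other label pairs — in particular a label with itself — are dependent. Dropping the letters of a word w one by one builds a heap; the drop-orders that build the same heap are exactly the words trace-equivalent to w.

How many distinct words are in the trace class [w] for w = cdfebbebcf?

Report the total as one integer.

drop 0:c onto floor
drop 1:d onto {0:c}
drop 2:f onto {0:c}
drop 3:e onto {1:d, 2:f}
drop 4:b onto {1:d, 2:f}
drop 5:b onto {4:b}
drop 6:e onto {3:e}
drop 7:b onto {5:b}
drop 8:c onto {7:b}
drop 9:f onto {6:e, 8:c}
ground layer = {0:c}
drop-orders for the pieces not yet dropped (sum over which currently-grounded one goes next):
  1 to go: {9} 1
  2 to go: {6,9} 1  {8,9} 1
  3 to go: {3,6,9} 1  {6,8,9} 2  {7,8,9} 1
  4 to go: {3,6,8,9} 3  {5,7,8,9} 1  {6,7,8,9} 3
  5 to go: {3,6,7,8,9} 6  {4,5,7,8,9} 1  {5,6,7,8,9} 4
  6 to go: {3,5,6,7,8,9} 10  {4,5,6,7,8,9} 5
  7 to go: {3,4,5,6,7,8,9} 15
  8 to go: {1,3,4,5,6,7,8,9} 15  {2,3,4,5,6,7,8,9} 15
  if 0:c drops first: 30 orders

30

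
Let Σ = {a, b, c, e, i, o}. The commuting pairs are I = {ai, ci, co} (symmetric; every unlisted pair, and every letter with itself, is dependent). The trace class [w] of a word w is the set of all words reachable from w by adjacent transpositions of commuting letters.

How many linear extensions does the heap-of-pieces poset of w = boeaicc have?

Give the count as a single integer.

4

drop 0:b onto floor
drop 1:o onto {0:b}
drop 2:e onto {1:o}
drop 3:a onto {2:e}
drop 4:i onto {2:e}
drop 5:c onto {3:a}
drop 6:c onto {5:c}
ground layer = {0:b}
drop-orders for the pieces not yet dropped (sum over which currently-grounded one goes next):
  1 to go: {4} 1  {6} 1
  2 to go: {4,6} 2  {5,6} 1
  3 to go: {3,5,6} 1  {4,5,6} 3
  4 to go: {3,4,5,6} 4
  5 to go: {2,3,4,5,6} 4
  if 0:b drops first: 4 orders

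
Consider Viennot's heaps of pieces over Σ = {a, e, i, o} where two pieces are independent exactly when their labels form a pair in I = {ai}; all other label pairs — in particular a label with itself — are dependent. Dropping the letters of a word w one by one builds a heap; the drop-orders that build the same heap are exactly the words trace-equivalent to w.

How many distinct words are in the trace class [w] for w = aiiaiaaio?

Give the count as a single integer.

0(a) covers ∅
1(i) covers ∅
2(i) covers 1:i
3(a) covers 0:a
4(i) covers 2:i
5(a) covers 3:a
6(a) covers 5:a
7(i) covers 4:i
8(o) covers 6:a, 7:i
floor of heap: 0:a, 1:i
completions by unplaced set U, small U first (add the entries for U minus each lowest piece of U):
  |U|=1: {8}:1
  |U|=2: {6,8}:1  {7,8}:1
  |U|=3: {4,7,8}:1  {5,6,8}:1  {6,7,8}:2
  |U|=4: {2,4,7,8}:1  {3,5,6,8}:1  {4,6,7,8}:3  {5,6,7,8}:3
  |U|=5: {0,3,5,6,8}:1  {1,2,4,7,8}:1  {2,4,6,7,8}:4  {3,5,6,7,8}:4  {4,5,6,7,8}:6
  |U|=6: {0,3,5,6,7,8}:5  {1,2,4,6,7,8}:5  {2,4,5,6,7,8}:10  {3,4,5,6,7,8}:10
  |U|=7: {0,3,4,5,6,7,8}:15  {1,2,4,5,6,7,8}:15  {2,3,4,5,6,7,8}:20
  start at 0(a): 35
  start at 1(i): 35
sum over floor = 70

70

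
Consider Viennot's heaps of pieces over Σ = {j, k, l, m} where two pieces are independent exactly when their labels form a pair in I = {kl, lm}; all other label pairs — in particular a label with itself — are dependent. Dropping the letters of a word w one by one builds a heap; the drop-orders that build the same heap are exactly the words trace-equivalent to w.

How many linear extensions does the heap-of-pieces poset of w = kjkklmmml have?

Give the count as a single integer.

21

#0=k has no predecessor
#1=j depends on [0:k]
#2=k depends on [1:j]
#3=k depends on [2:k]
#4=l depends on [1:j]
#5=m depends on [3:k]
#6=m depends on [5:m]
#7=m depends on [6:m]
#8=l depends on [4:l]
sources: [0:k]
N(rest) = Σ N(rest − s) over sources s of rest; N(one piece) = 1:
  size 1 → [7]=1  [8]=1
  size 2 → [4,8]=1  [6,7]=1  [7,8]=2
  size 3 → [4,7,8]=3  [5,6,7]=1  [6,7,8]=3
  size 4 → [3,5,6,7]=1  [4,6,7,8]=6  [5,6,7,8]=4
  size 5 → [2,3,5,6,7]=1  [3,5,6,7,8]=5  [4,5,6,7,8]=10
  size 6 → [2,3,5,6,7,8]=6  [3,4,5,6,7,8]=15
  size 7 → [2,3,4,5,6,7,8]=21
  first=0(k) contributes 21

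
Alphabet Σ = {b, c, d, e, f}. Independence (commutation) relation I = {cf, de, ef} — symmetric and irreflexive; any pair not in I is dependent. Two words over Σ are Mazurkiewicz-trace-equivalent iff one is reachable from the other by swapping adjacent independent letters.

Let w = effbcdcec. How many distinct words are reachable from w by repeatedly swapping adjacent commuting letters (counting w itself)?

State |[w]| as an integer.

3

#0=e has no predecessor
#1=f has no predecessor
#2=f depends on [1:f]
#3=b depends on [0:e, 2:f]
#4=c depends on [3:b]
#5=d depends on [4:c]
#6=c depends on [5:d]
#7=e depends on [6:c]
#8=c depends on [7:e]
sources: [0:e, 1:f]
N(rest) = Σ N(rest − s) over sources s of rest; N(one piece) = 1:
  size 1 → [8]=1
  size 2 → [7,8]=1
  size 3 → [6,7,8]=1
  size 4 → [5,6,7,8]=1
  size 5 → [4,5,6,7,8]=1
  size 6 → [3,4,5,6,7,8]=1
  size 7 → [0,3,4,5,6,7,8]=1  [2,3,4,5,6,7,8]=1
  first=0(e) contributes 1
  first=1(f) contributes 2
|[w]| = 3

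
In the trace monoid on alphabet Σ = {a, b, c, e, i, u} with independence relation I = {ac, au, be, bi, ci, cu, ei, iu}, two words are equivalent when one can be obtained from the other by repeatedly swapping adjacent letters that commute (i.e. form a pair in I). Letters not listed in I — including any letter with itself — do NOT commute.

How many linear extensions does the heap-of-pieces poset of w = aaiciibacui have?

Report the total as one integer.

418

piece 0:a — minimal
piece 1:a rests on {0:a}
piece 2:i rests on {1:a}
piece 3:c — minimal
piece 4:i rests on {2:i}
piece 5:i rests on {4:i}
piece 6:b rests on {1:a, 3:c}
piece 7:a rests on {5:i, 6:b}
piece 8:c rests on {6:b}
piece 9:u rests on {6:b}
piece 10:i rests on {7:a}
minimal pieces: {0:a, 3:c}
ways to finish when only these pieces remain (= sum over removing one remaining piece with nothing left below it):
  1 left: {8}→1  {9}→1  {10}→1
  2 left: {7,10}→1  {8,9}→2  {8,10}→2  {9,10}→2
  3 left: {5,7,10}→1  {7,8,10}→3  {7,9,10}→3  {8,9,10}→6
  4 left: {4,5,7,10}→1  {5,7,8,10}→4  {5,7,9,10}→4  {7,8,9,10}→12
  5 left: {2,4,5,7,10}→1  {4,5,7,8,10}→5  {4,5,7,9,10}→5  {5,7,8,9,10}→20  {6,7,8,9,10}→12
  6 left: {2,4,5,7,8,10}→6  {2,4,5,7,9,10}→6  {3,6,7,8,9,10}→12  {4,5,7,8,9,10}→30  {5,6,7,8,9,10}→32
  7 left: {2,4,5,7,8,9,10}→42  {3,5,6,7,8,9,10}→44  {4,5,6,7,8,9,10}→62
  8 left: {2,4,5,6,7,8,9,10}→104  {3,4,5,6,7,8,9,10}→106
  9 left: {1,2,4,5,6,7,8,9,10}→104  {2,3,4,5,6,7,8,9,10}→210
  placing 0:a first → 314 extensions
  placing 3:c first → 104 extensions
total linear extensions = 418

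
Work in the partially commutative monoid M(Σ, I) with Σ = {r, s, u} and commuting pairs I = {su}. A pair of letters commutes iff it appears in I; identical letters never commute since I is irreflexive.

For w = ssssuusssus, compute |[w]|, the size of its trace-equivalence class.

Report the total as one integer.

drop 0:s onto floor
drop 1:s onto {0:s}
drop 2:s onto {1:s}
drop 3:s onto {2:s}
drop 4:u onto floor
drop 5:u onto {4:u}
drop 6:s onto {3:s}
drop 7:s onto {6:s}
drop 8:s onto {7:s}
drop 9:u onto {5:u}
drop 10:s onto {8:s}
ground layer = {0:s, 4:u}
drop-orders for the pieces not yet dropped (sum over which currently-grounded one goes next):
  1 to go: {9} 1  {10} 1
  2 to go: {5,9} 1  {8,10} 1  {9,10} 2
  3 to go: {4,5,9} 1  {5,9,10} 3  {7,8,10} 1  {8,9,10} 3
  4 to go: {4,5,9,10} 4  {5,8,9,10} 6  {6,7,8,10} 1  {7,8,9,10} 4
  5 to go: {3,6,7,8,10} 1  {4,5,8,9,10} 10  {5,7,8,9,10} 10  {6,7,8,9,10} 5
  6 to go: {2,3,6,7,8,10} 1  {3,6,7,8,9,10} 6  {4,5,7,8,9,10} 20  {5,6,7,8,9,10} 15
  7 to go: {1,2,3,6,7,8,10} 1  {2,3,6,7,8,9,10} 7  {3,5,6,7,8,9,10} 21  {4,5,6,7,8,9,10} 35
  8 to go: {0,1,2,3,6,7,8,10} 1  {1,2,3,6,7,8,9,10} 8  {2,3,5,6,7,8,9,10} 28  {3,4,5,6,7,8,9,10} 56
  9 to go: {0,1,2,3,6,7,8,9,10} 9  {1,2,3,5,6,7,8,9,10} 36  {2,3,4,5,6,7,8,9,10} 84
  if 0:s drops first: 120 orders
  if 4:u drops first: 45 orders
heap linearizations: 165

165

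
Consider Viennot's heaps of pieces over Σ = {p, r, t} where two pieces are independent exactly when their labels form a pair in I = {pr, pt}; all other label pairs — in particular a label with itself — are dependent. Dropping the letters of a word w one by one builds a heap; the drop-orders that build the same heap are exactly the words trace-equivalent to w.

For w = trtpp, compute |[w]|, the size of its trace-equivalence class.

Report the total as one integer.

10

drop 0:t onto floor
drop 1:r onto {0:t}
drop 2:t onto {1:r}
drop 3:p onto floor
drop 4:p onto {3:p}
ground layer = {0:t, 3:p}
drop-orders for the pieces not yet dropped (sum over which currently-grounded one goes next):
  1 to go: {2} 1  {4} 1
  2 to go: {1,2} 1  {2,4} 2  {3,4} 1
  3 to go: {0,1,2} 1  {1,2,4} 3  {2,3,4} 3
  if 0:t drops first: 6 orders
  if 3:p drops first: 4 orders
heap linearizations: 10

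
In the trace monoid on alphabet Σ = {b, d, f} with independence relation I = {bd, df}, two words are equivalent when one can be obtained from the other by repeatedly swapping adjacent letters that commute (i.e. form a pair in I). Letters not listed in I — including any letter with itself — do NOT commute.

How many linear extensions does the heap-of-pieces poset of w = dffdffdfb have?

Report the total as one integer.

piece 0:d — minimal
piece 1:f — minimal
piece 2:f rests on {1:f}
piece 3:d rests on {0:d}
piece 4:f rests on {2:f}
piece 5:f rests on {4:f}
piece 6:d rests on {3:d}
piece 7:f rests on {5:f}
piece 8:b rests on {7:f}
minimal pieces: {0:d, 1:f}
ways to finish when only these pieces remain (= sum over removing one remaining piece with nothing left below it):
  1 left: {6}→1  {8}→1
  2 left: {3,6}→1  {6,8}→2  {7,8}→1
  3 left: {0,3,6}→1  {3,6,8}→3  {5,7,8}→1  {6,7,8}→3
  4 left: {0,3,6,8}→4  {3,6,7,8}→6  {4,5,7,8}→1  {5,6,7,8}→4
  5 left: {0,3,6,7,8}→10  {2,4,5,7,8}→1  {3,5,6,7,8}→10  {4,5,6,7,8}→5
  6 left: {0,3,5,6,7,8}→20  {1,2,4,5,7,8}→1  {2,4,5,6,7,8}→6  {3,4,5,6,7,8}→15
  7 left: {0,3,4,5,6,7,8}→35  {1,2,4,5,6,7,8}→7  {2,3,4,5,6,7,8}→21
  placing 0:d first → 28 extensions
  placing 1:f first → 56 extensions
total linear extensions = 84

84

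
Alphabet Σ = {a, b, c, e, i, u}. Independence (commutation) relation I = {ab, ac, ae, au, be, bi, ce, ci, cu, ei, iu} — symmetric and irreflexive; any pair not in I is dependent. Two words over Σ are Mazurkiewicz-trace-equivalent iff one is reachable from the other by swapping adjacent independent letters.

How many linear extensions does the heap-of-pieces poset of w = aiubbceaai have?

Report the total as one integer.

1008

piece 0:a — minimal
piece 1:i rests on {0:a}
piece 2:u — minimal
piece 3:b rests on {2:u}
piece 4:b rests on {3:b}
piece 5:c rests on {4:b}
piece 6:e rests on {2:u}
piece 7:a rests on {1:i}
piece 8:a rests on {7:a}
piece 9:i rests on {8:a}
minimal pieces: {0:a, 2:u}
ways to finish when only these pieces remain (= sum over removing one remaining piece with nothing left below it):
  1 left: {5}→1  {6}→1  {9}→1
  2 left: {4,5}→1  {5,6}→2  {5,9}→2  {6,9}→2  {8,9}→1
  3 left: {3,4,5}→1  {4,5,6}→3  {4,5,9}→3  {5,6,9}→6  {5,8,9}→3  {6,8,9}→3  {7,8,9}→1
  4 left: {1,7,8,9}→1  {3,4,5,6}→4  {3,4,5,9}→4  {4,5,6,9}→12  {4,5,8,9}→6  {5,6,8,9}→12  {5,7,8,9}→4  {6,7,8,9}→4
  5 left: {0,1,7,8,9}→1  {1,5,7,8,9}→5  {1,6,7,8,9}→5  {2,3,4,5,6}→4  {3,4,5,6,9}→20  {3,4,5,8,9}→10  {4,5,6,8,9}→30  {4,5,7,8,9}→10  {5,6,7,8,9}→20
  6 left: {0,1,5,7,8,9}→6  {0,1,6,7,8,9}→6  {1,4,5,7,8,9}→15  {1,5,6,7,8,9}→30  {2,3,4,5,6,9}→24  {3,4,5,6,8,9}→60  {3,4,5,7,8,9}→20  {4,5,6,7,8,9}→60
  7 left: {0,1,4,5,7,8,9}→21  {0,1,5,6,7,8,9}→42  {1,3,4,5,7,8,9}→35  {1,4,5,6,7,8,9}→105  {2,3,4,5,6,8,9}→84  {3,4,5,6,7,8,9}→140
  8 left: {0,1,3,4,5,7,8,9}→56  {0,1,4,5,6,7,8,9}→168  {1,3,4,5,6,7,8,9}→280  {2,3,4,5,6,7,8,9}→224
  placing 0:a first → 504 extensions
  placing 2:u first → 504 extensions
total linear extensions = 1008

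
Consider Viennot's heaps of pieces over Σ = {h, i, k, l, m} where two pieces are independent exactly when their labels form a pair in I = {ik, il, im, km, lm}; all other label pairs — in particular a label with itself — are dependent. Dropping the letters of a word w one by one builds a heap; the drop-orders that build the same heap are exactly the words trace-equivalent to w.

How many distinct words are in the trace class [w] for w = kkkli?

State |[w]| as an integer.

#0=k has no predecessor
#1=k depends on [0:k]
#2=k depends on [1:k]
#3=l depends on [2:k]
#4=i has no predecessor
sources: [0:k, 4:i]
N(rest) = Σ N(rest − s) over sources s of rest; N(one piece) = 1:
  size 1 → [3]=1  [4]=1
  size 2 → [2,3]=1  [3,4]=2
  size 3 → [1,2,3]=1  [2,3,4]=3
  first=0(k) contributes 4
  first=4(i) contributes 1
|[w]| = 5

5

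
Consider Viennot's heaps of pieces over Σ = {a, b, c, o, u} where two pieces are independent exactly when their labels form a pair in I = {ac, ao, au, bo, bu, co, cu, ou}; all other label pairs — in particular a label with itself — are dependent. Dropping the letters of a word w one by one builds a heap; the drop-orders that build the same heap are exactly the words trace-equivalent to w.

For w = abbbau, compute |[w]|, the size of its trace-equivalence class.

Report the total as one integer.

6

#0=a has no predecessor
#1=b depends on [0:a]
#2=b depends on [1:b]
#3=b depends on [2:b]
#4=a depends on [3:b]
#5=u has no predecessor
sources: [0:a, 5:u]
N(rest) = Σ N(rest − s) over sources s of rest; N(one piece) = 1:
  size 1 → [4]=1  [5]=1
  size 2 → [3,4]=1  [4,5]=2
  size 3 → [2,3,4]=1  [3,4,5]=3
  size 4 → [1,2,3,4]=1  [2,3,4,5]=4
  first=0(a) contributes 5
  first=5(u) contributes 1
|[w]| = 6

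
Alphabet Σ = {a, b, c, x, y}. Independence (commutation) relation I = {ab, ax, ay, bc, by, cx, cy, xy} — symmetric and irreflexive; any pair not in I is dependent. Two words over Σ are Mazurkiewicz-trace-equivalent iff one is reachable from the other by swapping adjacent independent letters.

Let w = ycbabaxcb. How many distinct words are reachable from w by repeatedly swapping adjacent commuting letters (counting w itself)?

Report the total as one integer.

630

drop 0:y onto floor
drop 1:c onto floor
drop 2:b onto floor
drop 3:a onto {1:c}
drop 4:b onto {2:b}
drop 5:a onto {3:a}
drop 6:x onto {4:b}
drop 7:c onto {5:a}
drop 8:b onto {6:x}
ground layer = {0:y, 1:c, 2:b}
drop-orders for the pieces not yet dropped (sum over which currently-grounded one goes next):
  1 to go: {0} 1  {7} 1  {8} 1
  2 to go: {0,7} 2  {0,8} 2  {5,7} 1  {6,8} 1  {7,8} 2
  3 to go: {0,5,7} 3  {0,6,8} 3  {0,7,8} 6  {3,5,7} 1  {4,6,8} 1  {5,7,8} 3  {6,7,8} 3
  4 to go: {0,3,5,7} 4  {0,4,6,8} 4  {0,5,7,8} 12  {0,6,7,8} 12  {1,3,5,7} 1  {2,4,6,8} 1  {3,5,7,8} 4  {4,6,7,8} 4  {5,6,7,8} 6
  5 to go: {0,1,3,5,7} 5  {0,2,4,6,8} 5  {0,3,5,7,8} 20  {0,4,6,7,8} 20  {0,5,6,7,8} 30  {1,3,5,7,8} 5  {2,4,6,7,8} 5  {3,5,6,7,8} 10  {4,5,6,7,8} 10
  6 to go: {0,1,3,5,7,8} 30  {0,2,4,6,7,8} 30  {0,3,5,6,7,8} 60  {0,4,5,6,7,8} 60  {1,3,5,6,7,8} 15  {2,4,5,6,7,8} 15  {3,4,5,6,7,8} 20
  7 to go: {0,1,3,5,6,7,8} 105  {0,2,4,5,6,7,8} 105  {0,3,4,5,6,7,8} 140  {1,3,4,5,6,7,8} 35  {2,3,4,5,6,7,8} 35
  if 0:y drops first: 70 orders
  if 1:c drops first: 280 orders
  if 2:b drops first: 280 orders
heap linearizations: 630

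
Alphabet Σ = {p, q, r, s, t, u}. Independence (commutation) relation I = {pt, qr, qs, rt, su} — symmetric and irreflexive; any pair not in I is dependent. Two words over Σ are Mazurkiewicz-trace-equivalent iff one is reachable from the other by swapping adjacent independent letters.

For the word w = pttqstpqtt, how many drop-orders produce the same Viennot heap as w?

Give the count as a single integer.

0(p) covers ∅
1(t) covers ∅
2(t) covers 1:t
3(q) covers 0:p, 2:t
4(s) covers 0:p, 2:t
5(t) covers 3:q, 4:s
6(p) covers 3:q, 4:s
7(q) covers 5:t, 6:p
8(t) covers 7:q
9(t) covers 8:t
floor of heap: 0:p, 1:t
completions by unplaced set U, small U first (add the entries for U minus each lowest piece of U):
  |U|=1: {9}:1
  |U|=2: {8,9}:1
  |U|=3: {7,8,9}:1
  |U|=4: {5,7,8,9}:1  {6,7,8,9}:1
  |U|=5: {5,6,7,8,9}:2
  |U|=6: {3,5,6,7,8,9}:2  {4,5,6,7,8,9}:2
  |U|=7: {3,4,5,6,7,8,9}:4
  |U|=8: {0,3,4,5,6,7,8,9}:4  {2,3,4,5,6,7,8,9}:4
  start at 0(p): 4
  start at 1(t): 8
sum over floor = 12

12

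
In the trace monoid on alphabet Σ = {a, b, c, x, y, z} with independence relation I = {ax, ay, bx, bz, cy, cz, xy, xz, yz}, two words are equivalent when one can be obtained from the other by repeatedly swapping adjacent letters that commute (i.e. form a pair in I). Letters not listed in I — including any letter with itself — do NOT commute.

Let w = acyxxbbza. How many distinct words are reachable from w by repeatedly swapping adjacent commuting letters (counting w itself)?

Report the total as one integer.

drop 0:a onto floor
drop 1:c onto {0:a}
drop 2:y onto floor
drop 3:x onto {1:c}
drop 4:x onto {3:x}
drop 5:b onto {1:c, 2:y}
drop 6:b onto {5:b}
drop 7:z onto {0:a}
drop 8:a onto {6:b, 7:z}
ground layer = {0:a, 2:y}
drop-orders for the pieces not yet dropped (sum over which currently-grounded one goes next):
  1 to go: {4} 1  {8} 1
  2 to go: {3,4} 1  {4,8} 2  {6,8} 1  {7,8} 1
  3 to go: {3,4,8} 3  {4,6,8} 3  {4,7,8} 3  {5,6,8} 1  {6,7,8} 2
  4 to go: {2,5,6,8} 1  {3,4,6,8} 6  {3,4,7,8} 6  {4,5,6,8} 4  {4,6,7,8} 8  {5,6,7,8} 3
  5 to go: {2,4,5,6,8} 5  {2,5,6,7,8} 4  {3,4,5,6,8} 10  {3,4,6,7,8} 20  {4,5,6,7,8} 15
  6 to go: {1,3,4,5,6,8} 10  {2,3,4,5,6,8} 15  {2,4,5,6,7,8} 24  {3,4,5,6,7,8} 45
  7 to go: {1,2,3,4,5,6,8} 25  {1,3,4,5,6,7,8} 55  {2,3,4,5,6,7,8} 84
  if 0:a drops first: 164 orders
  if 2:y drops first: 55 orders
heap linearizations: 219

219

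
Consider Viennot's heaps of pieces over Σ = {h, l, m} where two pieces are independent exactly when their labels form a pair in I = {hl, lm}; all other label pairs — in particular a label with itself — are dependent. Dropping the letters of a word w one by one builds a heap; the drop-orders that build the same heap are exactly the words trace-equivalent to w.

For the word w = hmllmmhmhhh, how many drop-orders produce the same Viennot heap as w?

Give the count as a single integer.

55

drop 0:h onto floor
drop 1:m onto {0:h}
drop 2:l onto floor
drop 3:l onto {2:l}
drop 4:m onto {1:m}
drop 5:m onto {4:m}
drop 6:h onto {5:m}
drop 7:m onto {6:h}
drop 8:h onto {7:m}
drop 9:h onto {8:h}
drop 10:h onto {9:h}
ground layer = {0:h, 2:l}
drop-orders for the pieces not yet dropped (sum over which currently-grounded one goes next):
  1 to go: {3} 1  {10} 1
  2 to go: {2,3} 1  {3,10} 2  {9,10} 1
  3 to go: {2,3,10} 3  {3,9,10} 3  {8,9,10} 1
  4 to go: {2,3,9,10} 6  {3,8,9,10} 4  {7,8,9,10} 1
  5 to go: {2,3,8,9,10} 10  {3,7,8,9,10} 5  {6,7,8,9,10} 1
  6 to go: {2,3,7,8,9,10} 15  {3,6,7,8,9,10} 6  {5,6,7,8,9,10} 1
  7 to go: {2,3,6,7,8,9,10} 21  {3,5,6,7,8,9,10} 7  {4,5,6,7,8,9,10} 1
  8 to go: {1,4,5,6,7,8,9,10} 1  {2,3,5,6,7,8,9,10} 28  {3,4,5,6,7,8,9,10} 8
  9 to go: {0,1,4,5,6,7,8,9,10} 1  {1,3,4,5,6,7,8,9,10} 9  {2,3,4,5,6,7,8,9,10} 36
  if 0:h drops first: 45 orders
  if 2:l drops first: 10 orders
heap linearizations: 55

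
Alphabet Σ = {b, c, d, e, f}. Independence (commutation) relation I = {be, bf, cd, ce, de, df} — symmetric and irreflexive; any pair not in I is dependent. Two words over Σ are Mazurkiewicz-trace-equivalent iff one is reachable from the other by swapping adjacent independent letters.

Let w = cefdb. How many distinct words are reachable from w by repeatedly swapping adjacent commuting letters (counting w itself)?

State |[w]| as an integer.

piece 0:c — minimal
piece 1:e — minimal
piece 2:f rests on {0:c, 1:e}
piece 3:d — minimal
piece 4:b rests on {0:c, 3:d}
minimal pieces: {0:c, 1:e, 3:d}
ways to finish when only these pieces remain (= sum over removing one remaining piece with nothing left below it):
  1 left: {2}→1  {4}→1
  2 left: {1,2}→1  {2,4}→2  {3,4}→1
  3 left: {0,2,4}→2  {1,2,4}→3  {2,3,4}→3
  placing 0:c first → 6 extensions
  placing 1:e first → 5 extensions
  placing 3:d first → 5 extensions
total linear extensions = 16

16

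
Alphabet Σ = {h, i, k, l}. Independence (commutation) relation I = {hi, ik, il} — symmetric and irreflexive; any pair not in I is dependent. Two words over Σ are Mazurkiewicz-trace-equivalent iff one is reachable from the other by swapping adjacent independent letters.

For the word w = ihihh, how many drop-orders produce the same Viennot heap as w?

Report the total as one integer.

piece 0:i — minimal
piece 1:h — minimal
piece 2:i rests on {0:i}
piece 3:h rests on {1:h}
piece 4:h rests on {3:h}
minimal pieces: {0:i, 1:h}
ways to finish when only these pieces remain (= sum over removing one remaining piece with nothing left below it):
  1 left: {2}→1  {4}→1
  2 left: {0,2}→1  {2,4}→2  {3,4}→1
  3 left: {0,2,4}→3  {1,3,4}→1  {2,3,4}→3
  placing 0:i first → 4 extensions
  placing 1:h first → 6 extensions
total linear extensions = 10

10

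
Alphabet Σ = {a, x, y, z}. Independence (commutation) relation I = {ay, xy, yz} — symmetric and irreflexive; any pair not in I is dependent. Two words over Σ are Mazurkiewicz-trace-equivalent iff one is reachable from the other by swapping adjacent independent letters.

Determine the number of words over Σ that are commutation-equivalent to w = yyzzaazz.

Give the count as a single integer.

28

drop 0:y onto floor
drop 1:y onto {0:y}
drop 2:z onto floor
drop 3:z onto {2:z}
drop 4:a onto {3:z}
drop 5:a onto {4:a}
drop 6:z onto {5:a}
drop 7:z onto {6:z}
ground layer = {0:y, 2:z}
drop-orders for the pieces not yet dropped (sum over which currently-grounded one goes next):
  1 to go: {1} 1  {7} 1
  2 to go: {0,1} 1  {1,7} 2  {6,7} 1
  3 to go: {0,1,7} 3  {1,6,7} 3  {5,6,7} 1
  4 to go: {0,1,6,7} 6  {1,5,6,7} 4  {4,5,6,7} 1
  5 to go: {0,1,5,6,7} 10  {1,4,5,6,7} 5  {3,4,5,6,7} 1
  6 to go: {0,1,4,5,6,7} 15  {1,3,4,5,6,7} 6  {2,3,4,5,6,7} 1
  if 0:y drops first: 7 orders
  if 2:z drops first: 21 orders
heap linearizations: 28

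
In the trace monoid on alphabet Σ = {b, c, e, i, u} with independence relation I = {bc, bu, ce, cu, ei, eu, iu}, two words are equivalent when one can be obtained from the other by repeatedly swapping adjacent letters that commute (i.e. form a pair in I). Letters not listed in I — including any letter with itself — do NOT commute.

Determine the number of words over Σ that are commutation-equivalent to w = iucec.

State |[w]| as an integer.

20

piece 0:i — minimal
piece 1:u — minimal
piece 2:c rests on {0:i}
piece 3:e — minimal
piece 4:c rests on {2:c}
minimal pieces: {0:i, 1:u, 3:e}
ways to finish when only these pieces remain (= sum over removing one remaining piece with nothing left below it):
  1 left: {1}→1  {3}→1  {4}→1
  2 left: {1,3}→2  {1,4}→2  {2,4}→1  {3,4}→2
  3 left: {0,2,4}→1  {1,2,4}→3  {1,3,4}→6  {2,3,4}→3
  placing 0:i first → 12 extensions
  placing 1:u first → 4 extensions
  placing 3:e first → 4 extensions
total linear extensions = 20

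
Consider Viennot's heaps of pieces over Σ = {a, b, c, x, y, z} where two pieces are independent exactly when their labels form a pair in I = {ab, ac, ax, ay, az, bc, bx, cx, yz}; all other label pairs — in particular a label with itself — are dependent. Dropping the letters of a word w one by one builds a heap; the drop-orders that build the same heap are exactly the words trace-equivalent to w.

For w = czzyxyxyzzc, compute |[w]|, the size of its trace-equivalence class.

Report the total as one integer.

9

piece 0:c — minimal
piece 1:z rests on {0:c}
piece 2:z rests on {1:z}
piece 3:y rests on {0:c}
piece 4:x rests on {2:z, 3:y}
piece 5:y rests on {4:x}
piece 6:x rests on {5:y}
piece 7:y rests on {6:x}
piece 8:z rests on {6:x}
piece 9:z rests on {8:z}
piece 10:c rests on {7:y, 9:z}
minimal pieces: {0:c}
ways to finish when only these pieces remain (= sum over removing one remaining piece with nothing left below it):
  1 left: {10}→1
  2 left: {7,10}→1  {9,10}→1
  3 left: {7,9,10}→2  {8,9,10}→1
  4 left: {7,8,9,10}→3
  5 left: {6,7,8,9,10}→3
  6 left: {5,6,7,8,9,10}→3
  7 left: {4,5,6,7,8,9,10}→3
  8 left: {2,4,5,6,7,8,9,10}→3  {3,4,5,6,7,8,9,10}→3
  9 left: {1,2,4,5,6,7,8,9,10}→3  {2,3,4,5,6,7,8,9,10}→6
  placing 0:c first → 9 extensions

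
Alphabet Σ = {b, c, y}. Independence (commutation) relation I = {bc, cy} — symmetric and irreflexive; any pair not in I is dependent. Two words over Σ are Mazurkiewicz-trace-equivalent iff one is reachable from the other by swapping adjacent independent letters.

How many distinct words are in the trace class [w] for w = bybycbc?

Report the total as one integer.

#0=b has no predecessor
#1=y depends on [0:b]
#2=b depends on [1:y]
#3=y depends on [2:b]
#4=c has no predecessor
#5=b depends on [3:y]
#6=c depends on [4:c]
sources: [0:b, 4:c]
N(rest) = Σ N(rest − s) over sources s of rest; N(one piece) = 1:
  size 1 → [5]=1  [6]=1
  size 2 → [3,5]=1  [4,6]=1  [5,6]=2
  size 3 → [2,3,5]=1  [3,5,6]=3  [4,5,6]=3
  size 4 → [1,2,3,5]=1  [2,3,5,6]=4  [3,4,5,6]=6
  size 5 → [0,1,2,3,5]=1  [1,2,3,5,6]=5  [2,3,4,5,6]=10
  first=0(b) contributes 15
  first=4(c) contributes 6
|[w]| = 21

21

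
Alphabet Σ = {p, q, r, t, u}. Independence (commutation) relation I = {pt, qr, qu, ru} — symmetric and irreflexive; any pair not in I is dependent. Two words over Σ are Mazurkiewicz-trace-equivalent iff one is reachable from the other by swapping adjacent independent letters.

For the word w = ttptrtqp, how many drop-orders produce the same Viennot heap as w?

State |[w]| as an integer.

0(t) covers ∅
1(t) covers 0:t
2(p) covers ∅
3(t) covers 1:t
4(r) covers 2:p, 3:t
5(t) covers 4:r
6(q) covers 5:t
7(p) covers 6:q
floor of heap: 0:t, 2:p
completions by unplaced set U, small U first (add the entries for U minus each lowest piece of U):
  |U|=1: {7}:1
  |U|=2: {6,7}:1
  |U|=3: {5,6,7}:1
  |U|=4: {4,5,6,7}:1
  |U|=5: {2,4,5,6,7}:1  {3,4,5,6,7}:1
  |U|=6: {1,3,4,5,6,7}:1  {2,3,4,5,6,7}:2
  start at 0(t): 3
  start at 2(p): 1
sum over floor = 4

4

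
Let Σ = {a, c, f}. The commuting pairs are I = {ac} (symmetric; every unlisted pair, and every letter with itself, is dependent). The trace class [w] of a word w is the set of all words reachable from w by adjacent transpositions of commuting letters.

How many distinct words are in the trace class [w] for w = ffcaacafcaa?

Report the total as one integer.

30

drop 0:f onto floor
drop 1:f onto {0:f}
drop 2:c onto {1:f}
drop 3:a onto {1:f}
drop 4:a onto {3:a}
drop 5:c onto {2:c}
drop 6:a onto {4:a}
drop 7:f onto {5:c, 6:a}
drop 8:c onto {7:f}
drop 9:a onto {7:f}
drop 10:a onto {9:a}
ground layer = {0:f}
drop-orders for the pieces not yet dropped (sum over which currently-grounded one goes next):
  1 to go: {8} 1  {10} 1
  2 to go: {8,10} 2  {9,10} 1
  3 to go: {8,9,10} 3
  4 to go: {7,8,9,10} 3
  5 to go: {5,7,8,9,10} 3  {6,7,8,9,10} 3
  6 to go: {2,5,7,8,9,10} 3  {4,6,7,8,9,10} 3  {5,6,7,8,9,10} 6
  7 to go: {2,5,6,7,8,9,10} 9  {3,4,6,7,8,9,10} 3  {4,5,6,7,8,9,10} 9
  8 to go: {2,4,5,6,7,8,9,10} 18  {3,4,5,6,7,8,9,10} 12
  9 to go: {2,3,4,5,6,7,8,9,10} 30
  if 0:f drops first: 30 orders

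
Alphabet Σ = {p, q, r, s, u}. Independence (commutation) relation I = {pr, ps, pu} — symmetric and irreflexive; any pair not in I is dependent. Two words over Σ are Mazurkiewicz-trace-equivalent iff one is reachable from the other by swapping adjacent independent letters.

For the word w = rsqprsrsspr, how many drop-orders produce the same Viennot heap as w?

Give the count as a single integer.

28

piece 0:r — minimal
piece 1:s rests on {0:r}
piece 2:q rests on {1:s}
piece 3:p rests on {2:q}
piece 4:r rests on {2:q}
piece 5:s rests on {4:r}
piece 6:r rests on {5:s}
piece 7:s rests on {6:r}
piece 8:s rests on {7:s}
piece 9:p rests on {3:p}
piece 10:r rests on {8:s}
minimal pieces: {0:r}
ways to finish when only these pieces remain (= sum over removing one remaining piece with nothing left below it):
  1 left: {9}→1  {10}→1
  2 left: {3,9}→1  {8,10}→1  {9,10}→2
  3 left: {3,9,10}→3  {7,8,10}→1  {8,9,10}→3
  4 left: {3,8,9,10}→6  {6,7,8,10}→1  {7,8,9,10}→4
  5 left: {3,7,8,9,10}→10  {5,6,7,8,10}→1  {6,7,8,9,10}→5
  6 left: {3,6,7,8,9,10}→15  {4,5,6,7,8,10}→1  {5,6,7,8,9,10}→6
  7 left: {3,5,6,7,8,9,10}→21  {4,5,6,7,8,9,10}→7
  8 left: {3,4,5,6,7,8,9,10}→28
  9 left: {2,3,4,5,6,7,8,9,10}→28
  placing 0:r first → 28 extensions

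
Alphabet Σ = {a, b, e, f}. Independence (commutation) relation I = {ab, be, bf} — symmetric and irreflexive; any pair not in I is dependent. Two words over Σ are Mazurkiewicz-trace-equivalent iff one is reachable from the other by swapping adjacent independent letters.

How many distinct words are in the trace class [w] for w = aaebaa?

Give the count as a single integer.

0(a) covers ∅
1(a) covers 0:a
2(e) covers 1:a
3(b) covers ∅
4(a) covers 2:e
5(a) covers 4:a
floor of heap: 0:a, 3:b
completions by unplaced set U, small U first (add the entries for U minus each lowest piece of U):
  |U|=1: {3}:1  {5}:1
  |U|=2: {3,5}:2  {4,5}:1
  |U|=3: {2,4,5}:1  {3,4,5}:3
  |U|=4: {1,2,4,5}:1  {2,3,4,5}:4
  start at 0(a): 5
  start at 3(b): 1
sum over floor = 6

6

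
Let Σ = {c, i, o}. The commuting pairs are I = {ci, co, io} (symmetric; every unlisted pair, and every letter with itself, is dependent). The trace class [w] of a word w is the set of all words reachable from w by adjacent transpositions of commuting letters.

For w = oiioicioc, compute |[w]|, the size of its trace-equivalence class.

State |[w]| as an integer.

1260

0(o) covers ∅
1(i) covers ∅
2(i) covers 1:i
3(o) covers 0:o
4(i) covers 2:i
5(c) covers ∅
6(i) covers 4:i
7(o) covers 3:o
8(c) covers 5:c
floor of heap: 0:o, 1:i, 5:c
completions by unplaced set U, small U first (add the entries for U minus each lowest piece of U):
  |U|=1: {6}:1  {7}:1  {8}:1
  |U|=2: {3,7}:1  {4,6}:1  {5,8}:1  {6,7}:2  {6,8}:2  {7,8}:2
  |U|=3: {0,3,7}:1  {2,4,6}:1  {3,6,7}:3  {3,7,8}:3  {4,6,7}:3  {4,6,8}:3  {5,6,8}:3  {5,7,8}:3  {6,7,8}:6
  |U|=4: {0,3,6,7}:4  {0,3,7,8}:4  {1,2,4,6}:1  {2,4,6,7}:4  {2,4,6,8}:4  {3,4,6,7}:6  {3,5,7,8}:6  {3,6,7,8}:12  {4,5,6,8}:6  {4,6,7,8}:12  {5,6,7,8}:12
  |U|=5: {0,3,4,6,7}:10  {0,3,5,7,8}:10  {0,3,6,7,8}:20  {1,2,4,6,7}:5  {1,2,4,6,8}:5  {2,3,4,6,7}:10  {2,4,5,6,8}:10  {2,4,6,7,8}:20  {3,4,6,7,8}:30  {3,5,6,7,8}:30  {4,5,6,7,8}:30
  |U|=6: {0,2,3,4,6,7}:20  {0,3,4,6,7,8}:60  {0,3,5,6,7,8}:60  {1,2,3,4,6,7}:15  {1,2,4,5,6,8}:15  {1,2,4,6,7,8}:30  {2,3,4,6,7,8}:60  {2,4,5,6,7,8}:60  {3,4,5,6,7,8}:90
  |U|=7: {0,1,2,3,4,6,7}:35  {0,2,3,4,6,7,8}:140  {0,3,4,5,6,7,8}:210  {1,2,3,4,6,7,8}:105  {1,2,4,5,6,7,8}:105  {2,3,4,5,6,7,8}:210
  start at 0(o): 420
  start at 1(i): 560
  start at 5(c): 280
sum over floor = 1260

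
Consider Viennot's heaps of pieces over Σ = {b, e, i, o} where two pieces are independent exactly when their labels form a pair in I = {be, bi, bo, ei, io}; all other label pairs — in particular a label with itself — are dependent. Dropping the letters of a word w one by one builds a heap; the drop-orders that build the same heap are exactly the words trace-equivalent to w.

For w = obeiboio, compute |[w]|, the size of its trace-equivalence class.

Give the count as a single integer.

420

#0=o has no predecessor
#1=b has no predecessor
#2=e depends on [0:o]
#3=i has no predecessor
#4=b depends on [1:b]
#5=o depends on [2:e]
#6=i depends on [3:i]
#7=o depends on [5:o]
sources: [0:o, 1:b, 3:i]
N(rest) = Σ N(rest − s) over sources s of rest; N(one piece) = 1:
  size 1 → [4]=1  [6]=1  [7]=1
  size 2 → [1,4]=1  [3,6]=1  [4,6]=2  [4,7]=2  [5,7]=1  [6,7]=2
  size 3 → [1,4,6]=3  [1,4,7]=3  [2,5,7]=1  [3,4,6]=3  [3,6,7]=3  [4,5,7]=3  [4,6,7]=6  [5,6,7]=3
  size 4 → [0,2,5,7]=1  [1,3,4,6]=6  [1,4,5,7]=6  [1,4,6,7]=12  [2,4,5,7]=4  [2,5,6,7]=4  [3,4,6,7]=12  [3,5,6,7]=6  [4,5,6,7]=12
  size 5 → [0,2,4,5,7]=5  [0,2,5,6,7]=5  [1,2,4,5,7]=10  [1,3,4,6,7]=30  [1,4,5,6,7]=30  [2,3,5,6,7]=10  [2,4,5,6,7]=20  [3,4,5,6,7]=30
  size 6 → [0,1,2,4,5,7]=15  [0,2,3,5,6,7]=15  [0,2,4,5,6,7]=30  [1,2,4,5,6,7]=60  [1,3,4,5,6,7]=90  [2,3,4,5,6,7]=60
  first=0(o) contributes 210
  first=1(b) contributes 105
  first=3(i) contributes 105
|[w]| = 420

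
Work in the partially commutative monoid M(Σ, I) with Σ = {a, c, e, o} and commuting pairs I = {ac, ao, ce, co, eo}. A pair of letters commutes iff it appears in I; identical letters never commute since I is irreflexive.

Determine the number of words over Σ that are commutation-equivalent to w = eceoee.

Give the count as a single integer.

30

#0=e has no predecessor
#1=c has no predecessor
#2=e depends on [0:e]
#3=o has no predecessor
#4=e depends on [2:e]
#5=e depends on [4:e]
sources: [0:e, 1:c, 3:o]
N(rest) = Σ N(rest − s) over sources s of rest; N(one piece) = 1:
  size 1 → [1]=1  [3]=1  [5]=1
  size 2 → [1,3]=2  [1,5]=2  [3,5]=2  [4,5]=1
  size 3 → [1,3,5]=6  [1,4,5]=3  [2,4,5]=1  [3,4,5]=3
  size 4 → [0,2,4,5]=1  [1,2,4,5]=4  [1,3,4,5]=12  [2,3,4,5]=4
  first=0(e) contributes 20
  first=1(c) contributes 5
  first=3(o) contributes 5
|[w]| = 30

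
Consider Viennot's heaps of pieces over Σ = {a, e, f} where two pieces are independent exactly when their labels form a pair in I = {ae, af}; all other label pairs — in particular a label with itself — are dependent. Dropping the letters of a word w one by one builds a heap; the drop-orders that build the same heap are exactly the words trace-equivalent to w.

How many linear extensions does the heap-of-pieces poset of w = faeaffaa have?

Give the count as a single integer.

70

piece 0:f — minimal
piece 1:a — minimal
piece 2:e rests on {0:f}
piece 3:a rests on {1:a}
piece 4:f rests on {2:e}
piece 5:f rests on {4:f}
piece 6:a rests on {3:a}
piece 7:a rests on {6:a}
minimal pieces: {0:f, 1:a}
ways to finish when only these pieces remain (= sum over removing one remaining piece with nothing left below it):
  1 left: {5}→1  {7}→1
  2 left: {4,5}→1  {5,7}→2  {6,7}→1
  3 left: {2,4,5}→1  {3,6,7}→1  {4,5,7}→3  {5,6,7}→3
  4 left: {0,2,4,5}→1  {1,3,6,7}→1  {2,4,5,7}→4  {3,5,6,7}→4  {4,5,6,7}→6
  5 left: {0,2,4,5,7}→5  {1,3,5,6,7}→5  {2,4,5,6,7}→10  {3,4,5,6,7}→10
  6 left: {0,2,4,5,6,7}→15  {1,3,4,5,6,7}→15  {2,3,4,5,6,7}→20
  placing 0:f first → 35 extensions
  placing 1:a first → 35 extensions
total linear extensions = 70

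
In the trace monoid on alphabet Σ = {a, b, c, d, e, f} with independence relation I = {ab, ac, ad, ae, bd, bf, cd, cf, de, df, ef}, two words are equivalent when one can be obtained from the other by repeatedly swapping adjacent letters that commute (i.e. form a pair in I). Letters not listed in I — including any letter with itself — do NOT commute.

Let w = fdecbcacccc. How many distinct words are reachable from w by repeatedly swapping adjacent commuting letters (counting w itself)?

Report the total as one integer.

piece 0:f — minimal
piece 1:d — minimal
piece 2:e — minimal
piece 3:c rests on {2:e}
piece 4:b rests on {3:c}
piece 5:c rests on {4:b}
piece 6:a rests on {0:f}
piece 7:c rests on {5:c}
piece 8:c rests on {7:c}
piece 9:c rests on {8:c}
piece 10:c rests on {9:c}
minimal pieces: {0:f, 1:d, 2:e}
ways to finish when only these pieces remain (= sum over removing one remaining piece with nothing left below it):
  1 left: {1}→1  {6}→1  {10}→1
  2 left: {0,6}→1  {1,6}→2  {1,10}→2  {6,10}→2  {9,10}→1
  3 left: {0,1,6}→3  {0,6,10}→3  {1,6,10}→6  {1,9,10}→3  {6,9,10}→3  {8,9,10}→1
  4 left: {0,1,6,10}→12  {0,6,9,10}→6  {1,6,9,10}→12  {1,8,9,10}→4  {6,8,9,10}→4  {7,8,9,10}→1
  5 left: {0,1,6,9,10}→30  {0,6,8,9,10}→10  {1,6,8,9,10}→20  {1,7,8,9,10}→5  {5,7,8,9,10}→1  {6,7,8,9,10}→5
  6 left: {0,1,6,8,9,10}→60  {0,6,7,8,9,10}→15  {1,5,7,8,9,10}→6  {1,6,7,8,9,10}→30  {4,5,7,8,9,10}→1  {5,6,7,8,9,10}→6
  7 left: {0,1,6,7,8,9,10}→105  {0,5,6,7,8,9,10}→21  {1,4,5,7,8,9,10}→7  {1,5,6,7,8,9,10}→42  {3,4,5,7,8,9,10}→1  {4,5,6,7,8,9,10}→7
  8 left: {0,1,5,6,7,8,9,10}→168  {0,4,5,6,7,8,9,10}→28  {1,3,4,5,7,8,9,10}→8  {1,4,5,6,7,8,9,10}→56  {2,3,4,5,7,8,9,10}→1  {3,4,5,6,7,8,9,10}→8
  9 left: {0,1,4,5,6,7,8,9,10}→252  {0,3,4,5,6,7,8,9,10}→36  {1,2,3,4,5,7,8,9,10}→9  {1,3,4,5,6,7,8,9,10}→72  {2,3,4,5,6,7,8,9,10}→9
  placing 0:f first → 90 extensions
  placing 1:d first → 45 extensions
  placing 2:e first → 360 extensions
total linear extensions = 495

495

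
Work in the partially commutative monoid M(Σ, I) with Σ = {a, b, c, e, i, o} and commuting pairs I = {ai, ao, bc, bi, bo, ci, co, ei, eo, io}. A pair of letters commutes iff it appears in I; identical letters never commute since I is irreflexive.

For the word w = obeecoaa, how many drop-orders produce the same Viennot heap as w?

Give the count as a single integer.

28

#0=o has no predecessor
#1=b has no predecessor
#2=e depends on [1:b]
#3=e depends on [2:e]
#4=c depends on [3:e]
#5=o depends on [0:o]
#6=a depends on [4:c]
#7=a depends on [6:a]
sources: [0:o, 1:b]
N(rest) = Σ N(rest − s) over sources s of rest; N(one piece) = 1:
  size 1 → [5]=1  [7]=1
  size 2 → [0,5]=1  [5,7]=2  [6,7]=1
  size 3 → [0,5,7]=3  [4,6,7]=1  [5,6,7]=3
  size 4 → [0,5,6,7]=6  [3,4,6,7]=1  [4,5,6,7]=4
  size 5 → [0,4,5,6,7]=10  [2,3,4,6,7]=1  [3,4,5,6,7]=5
  size 6 → [0,3,4,5,6,7]=15  [1,2,3,4,6,7]=1  [2,3,4,5,6,7]=6
  first=0(o) contributes 7
  first=1(b) contributes 21
|[w]| = 28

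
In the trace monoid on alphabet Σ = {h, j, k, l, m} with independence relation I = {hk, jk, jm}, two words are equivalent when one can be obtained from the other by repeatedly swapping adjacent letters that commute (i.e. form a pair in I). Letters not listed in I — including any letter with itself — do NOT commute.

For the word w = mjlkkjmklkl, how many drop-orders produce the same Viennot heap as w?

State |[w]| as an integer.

10

drop 0:m onto floor
drop 1:j onto floor
drop 2:l onto {0:m, 1:j}
drop 3:k onto {2:l}
drop 4:k onto {3:k}
drop 5:j onto {2:l}
drop 6:m onto {4:k}
drop 7:k onto {6:m}
drop 8:l onto {5:j, 7:k}
drop 9:k onto {8:l}
drop 10:l onto {9:k}
ground layer = {0:m, 1:j}
drop-orders for the pieces not yet dropped (sum over which currently-grounded one goes next):
  1 to go: {10} 1
  2 to go: {9,10} 1
  3 to go: {8,9,10} 1
  4 to go: {5,8,9,10} 1  {7,8,9,10} 1
  5 to go: {5,7,8,9,10} 2  {6,7,8,9,10} 1
  6 to go: {4,6,7,8,9,10} 1  {5,6,7,8,9,10} 3
  7 to go: {3,4,6,7,8,9,10} 1  {4,5,6,7,8,9,10} 4
  8 to go: {3,4,5,6,7,8,9,10} 5
  9 to go: {2,3,4,5,6,7,8,9,10} 5
  if 0:m drops first: 5 orders
  if 1:j drops first: 5 orders
heap linearizations: 10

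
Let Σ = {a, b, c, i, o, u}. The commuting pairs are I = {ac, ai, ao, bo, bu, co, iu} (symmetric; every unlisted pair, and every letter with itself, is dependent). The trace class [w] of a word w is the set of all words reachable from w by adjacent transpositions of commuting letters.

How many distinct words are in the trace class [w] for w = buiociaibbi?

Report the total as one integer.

34

piece 0:b — minimal
piece 1:u — minimal
piece 2:i rests on {0:b}
piece 3:o rests on {1:u, 2:i}
piece 4:c rests on {1:u, 2:i}
piece 5:i rests on {3:o, 4:c}
piece 6:a rests on {0:b, 1:u}
piece 7:i rests on {5:i}
piece 8:b rests on {6:a, 7:i}
piece 9:b rests on {8:b}
piece 10:i rests on {9:b}
minimal pieces: {0:b, 1:u}
ways to finish when only these pieces remain (= sum over removing one remaining piece with nothing left below it):
  1 left: {10}→1
  2 left: {9,10}→1
  3 left: {8,9,10}→1
  4 left: {6,8,9,10}→1  {7,8,9,10}→1
  5 left: {5,7,8,9,10}→1  {6,7,8,9,10}→2
  6 left: {3,5,7,8,9,10}→1  {4,5,7,8,9,10}→1  {5,6,7,8,9,10}→3
  7 left: {3,4,5,7,8,9,10}→2  {3,5,6,7,8,9,10}→4  {4,5,6,7,8,9,10}→4
  8 left: {2,3,4,5,7,8,9,10}→2  {3,4,5,6,7,8,9,10}→10
  9 left: {1,3,4,5,6,7,8,9,10}→10  {2,3,4,5,6,7,8,9,10}→12
  placing 0:b first → 22 extensions
  placing 1:u first → 12 extensions
total linear extensions = 34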